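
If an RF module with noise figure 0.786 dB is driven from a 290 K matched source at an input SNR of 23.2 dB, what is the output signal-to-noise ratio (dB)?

22.414 dB

By definition F = SNR_in/SNR_out, so in dB: SNR_out = SNR_in − NF
SNR_out = 23.2 − 0.786 = 22.414 dB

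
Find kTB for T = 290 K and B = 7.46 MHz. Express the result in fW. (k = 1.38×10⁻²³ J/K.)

29.9 fW

P_n = kTB = 1.38×10⁻²³ × 290 × 7.46×10⁶ = 2.99×10⁻¹⁴ W = 29.9 fW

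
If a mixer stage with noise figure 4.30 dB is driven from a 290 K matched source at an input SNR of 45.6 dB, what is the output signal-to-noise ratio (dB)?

By definition F = SNR_in/SNR_out, so in dB: SNR_out = SNR_in − NF
SNR_out = 45.6 − 4.30 = 41.30 dB

41.30 dB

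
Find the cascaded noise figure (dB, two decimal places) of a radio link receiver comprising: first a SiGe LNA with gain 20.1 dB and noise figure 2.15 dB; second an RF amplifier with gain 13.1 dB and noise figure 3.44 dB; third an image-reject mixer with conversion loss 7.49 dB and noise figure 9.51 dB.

Convert to linear (a loss of L dB is a gain of −L dB): F_i = 10^(NF_i/10), G_i = 10^(G_i,dB/10)
  Stage 1: F_1 = 10^(2.15/10) = 1.641, G_1 = 10^(20.1/10) = 102.3
  Stage 2: F_2 = 10^(3.44/10) = 2.208, G_2 = 10^(13.1/10) = 20.42
  Stage 3: F_3 = 10^(9.51/10) = 8.933, G_3 = 10^(−7.49/10) = 0.1782
Friis cascade:
  F = 1.641 + (2.208 − 1)/102.3 + (8.933 − 1)/2089 = 1.656
NF = 10 log₁₀(1.656) = 2.19 dB

2.19 dB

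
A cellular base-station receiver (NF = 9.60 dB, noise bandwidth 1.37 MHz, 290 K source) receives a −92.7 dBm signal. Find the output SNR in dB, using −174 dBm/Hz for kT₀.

10.3 dB

Noise floor: N = −174 + 10 log₁₀(B) + NF
10 log₁₀(1.37×10⁶) = 61.37 dB
N = −174 + 61.37 + 9.60 = −103.03 dBm
SNR = P_sig − N = −92.7 − (−103.03) = 10.33 dB → 10.3 dB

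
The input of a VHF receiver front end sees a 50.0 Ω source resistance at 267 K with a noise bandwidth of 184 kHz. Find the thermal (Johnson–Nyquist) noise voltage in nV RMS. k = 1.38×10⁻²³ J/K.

V_n = √(4kTRB)
4kTRB = 4 × 1.38×10⁻²³ × 267 × 5.00×10¹ × 1.84×10⁵ = 1.36×10⁻¹³ V²
V_n = √(1.36×10⁻¹³) = 3.68×10⁻⁷ V = 368 nV

368 nV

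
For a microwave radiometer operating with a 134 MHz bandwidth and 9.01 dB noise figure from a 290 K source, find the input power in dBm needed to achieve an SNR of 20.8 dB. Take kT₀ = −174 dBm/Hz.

−62.9 dBm

Sensitivity = −174 + 10 log₁₀(B) + NF + SNR_min
= −174 + 81.27 + 9.01 + 20.8
= −62.92 dBm → −62.9 dBm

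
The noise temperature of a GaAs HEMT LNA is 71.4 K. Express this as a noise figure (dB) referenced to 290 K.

F = 1 + T_e/T₀ = 1 + 71.4/290 = 1.24621
NF = 10 log₁₀(1.24621) = 0.956 dB

0.956 dB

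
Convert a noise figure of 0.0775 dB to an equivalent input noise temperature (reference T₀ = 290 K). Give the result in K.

F = 10^(0.0775/10) = 1.01801
T_e = (F − 1)·T₀ = (1.01801 − 1) × 290 = 5.22 K

5.22 K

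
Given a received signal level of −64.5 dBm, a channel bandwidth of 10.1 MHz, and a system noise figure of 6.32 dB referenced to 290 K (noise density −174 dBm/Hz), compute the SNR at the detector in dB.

33.1 dB

Noise floor: N = −174 + 10 log₁₀(B) + NF
10 log₁₀(1.01×10⁷) = 70.04 dB
N = −174 + 70.04 + 6.32 = −97.64 dBm
SNR = P_sig − N = −64.5 − (−97.64) = 33.14 dB → 33.1 dB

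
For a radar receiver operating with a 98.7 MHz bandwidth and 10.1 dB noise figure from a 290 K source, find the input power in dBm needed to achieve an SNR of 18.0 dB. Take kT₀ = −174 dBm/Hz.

−66.0 dBm

Sensitivity = −174 + 10 log₁₀(B) + NF + SNR_min
= −174 + 79.94 + 10.1 + 18.0
= −65.96 dBm → −66.0 dBm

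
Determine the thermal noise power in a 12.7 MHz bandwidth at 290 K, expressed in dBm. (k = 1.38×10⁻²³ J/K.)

−102.9 dBm

P_n = kTB = 1.38×10⁻²³ × 290 × 1.27×10⁷ = 5.08×10⁻¹⁴ W
In dBm: 10 log₁₀(5.08×10⁻¹⁴ / 10⁻³) = −102.9 dBm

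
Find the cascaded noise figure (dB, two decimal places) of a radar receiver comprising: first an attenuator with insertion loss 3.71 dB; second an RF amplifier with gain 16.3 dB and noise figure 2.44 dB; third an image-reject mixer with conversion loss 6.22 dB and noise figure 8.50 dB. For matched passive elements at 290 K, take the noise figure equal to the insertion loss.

6.49 dB

Convert to linear (a loss of L dB is a gain of −L dB): F_i = 10^(NF_i/10), G_i = 10^(G_i,dB/10)
  Stage 1: F_1 = 10^(3.71/10) = 2.350, G_1 = 10^(−3.71/10) = 0.4256
  Stage 2: F_2 = 10^(2.44/10) = 1.754, G_2 = 10^(16.3/10) = 42.66
  Stage 3: F_3 = 10^(8.50/10) = 7.079, G_3 = 10^(−6.22/10) = 0.2388
Friis cascade:
  F = 2.350 + (1.754 − 1)/0.4256 + (7.079 − 1)/18.16 = 4.456
NF = 10 log₁₀(4.456) = 6.49 dB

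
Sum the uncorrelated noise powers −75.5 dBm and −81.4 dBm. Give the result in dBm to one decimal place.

Convert to linear, add, convert back:
P₁ = 2.82×10⁻¹¹ W, P₂ = 7.24×10⁻¹² W
P_tot = 3.54×10⁻¹¹ W → 10 log₁₀(P_tot / 10⁻³) = −74.5 dBm

−74.5 dBm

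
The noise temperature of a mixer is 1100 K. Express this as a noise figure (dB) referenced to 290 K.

F = 1 + T_e/T₀ = 1 + 1100/290 = 4.7931
NF = 10 log₁₀(4.7931) = 6.81 dB

6.81 dB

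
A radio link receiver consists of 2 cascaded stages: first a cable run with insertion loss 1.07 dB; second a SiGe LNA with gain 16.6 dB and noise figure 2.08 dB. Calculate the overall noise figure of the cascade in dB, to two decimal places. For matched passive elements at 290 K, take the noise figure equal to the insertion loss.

Convert to linear (a loss of L dB is a gain of −L dB): F_i = 10^(NF_i/10), G_i = 10^(G_i,dB/10)
  Stage 1: F_1 = 10^(1.07/10) = 1.279, G_1 = 10^(−1.07/10) = 0.7816
  Stage 2: F_2 = 10^(2.08/10) = 1.614, G_2 = 10^(16.6/10) = 45.71
Friis cascade:
  F = 1.279 + (1.614 − 1)/0.7816 = 2.065
NF = 10 log₁₀(2.065) = 3.15 dB

3.15 dB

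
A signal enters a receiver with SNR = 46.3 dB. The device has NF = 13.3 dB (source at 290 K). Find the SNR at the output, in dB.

By definition F = SNR_in/SNR_out, so in dB: SNR_out = SNR_in − NF
SNR_out = 46.3 − 13.3 = 33.0 dB

33.0 dB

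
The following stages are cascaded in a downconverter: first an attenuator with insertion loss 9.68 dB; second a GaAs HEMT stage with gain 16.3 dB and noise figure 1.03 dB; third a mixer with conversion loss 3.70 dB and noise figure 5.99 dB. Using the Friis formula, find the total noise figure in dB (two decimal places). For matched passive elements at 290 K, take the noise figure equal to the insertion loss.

Convert to linear (a loss of L dB is a gain of −L dB): F_i = 10^(NF_i/10), G_i = 10^(G_i,dB/10)
  Stage 1: F_1 = 10^(9.68/10) = 9.290, G_1 = 10^(−9.68/10) = 0.1076
  Stage 2: F_2 = 10^(1.03/10) = 1.268, G_2 = 10^(16.3/10) = 42.66
  Stage 3: F_3 = 10^(5.99/10) = 3.972, G_3 = 10^(−3.70/10) = 0.4266
Friis cascade:
  F = 9.290 + (1.268 − 1)/0.1076 + (3.972 − 1)/4.592 = 12.42
NF = 10 log₁₀(12.42) = 10.94 dB

10.94 dB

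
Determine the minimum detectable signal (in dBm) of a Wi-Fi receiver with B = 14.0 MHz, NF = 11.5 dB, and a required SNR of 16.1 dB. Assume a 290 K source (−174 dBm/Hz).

Sensitivity = −174 + 10 log₁₀(B) + NF + SNR_min
= −174 + 71.46 + 11.5 + 16.1
= −74.94 dBm → −74.9 dBm

−74.9 dBm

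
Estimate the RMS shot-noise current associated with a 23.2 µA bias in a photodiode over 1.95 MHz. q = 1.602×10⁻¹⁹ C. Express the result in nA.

I_n = √(2qI·B)
2qI·B = 2 × 1.602×10⁻¹⁹ × 2.32×10⁻⁵ × 1.95×10⁶ = 1.45×10⁻¹⁷ A²
I_n = √(1.45×10⁻¹⁷) = 3.81×10⁻⁹ A = 3.81 nA

3.81 nA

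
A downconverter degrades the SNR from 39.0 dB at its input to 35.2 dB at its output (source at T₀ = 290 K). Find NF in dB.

NF (dB) = SNR_in(dB) − SNR_out(dB) when the source is at T₀
NF = 39.0 − 35.2 = 3.8 dB

3.8 dB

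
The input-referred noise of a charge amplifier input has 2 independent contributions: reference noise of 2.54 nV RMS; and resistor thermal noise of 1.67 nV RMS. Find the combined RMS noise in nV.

Uncorrelated sources add in power (mean-square): V_tot = √(ΣV_i²)
V_tot = √[(2.54×10⁻⁹)² + (1.67×10⁻⁹)²] = 3.04×10⁻⁹ V = 3.04 nV

3.04 nV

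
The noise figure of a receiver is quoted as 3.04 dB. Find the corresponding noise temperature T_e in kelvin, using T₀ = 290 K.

F = 10^(3.04/10) = 2.01372
T_e = (F − 1)·T₀ = (2.01372 − 1) × 290 = 294 K

294 K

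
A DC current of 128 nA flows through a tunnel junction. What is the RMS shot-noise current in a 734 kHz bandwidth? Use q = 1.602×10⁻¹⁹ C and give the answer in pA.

173 pA

I_n = √(2qI·B)
2qI·B = 2 × 1.602×10⁻¹⁹ × 1.28×10⁻⁷ × 7.34×10⁵ = 3.01×10⁻²⁰ A²
I_n = √(3.01×10⁻²⁰) = 1.73×10⁻¹⁰ A = 173 pA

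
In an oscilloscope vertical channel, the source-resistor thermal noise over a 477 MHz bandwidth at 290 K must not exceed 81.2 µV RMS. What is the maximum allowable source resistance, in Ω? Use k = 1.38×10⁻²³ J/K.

Johnson–Nyquist: V_n = √(4kTRB) ⇒ R = V_n² / (4kTB)
4kTB = 4 × 1.38×10⁻²³ × 290 × 4.77×10⁸ = 7.64×10⁻¹²
R = (8.12×10⁻⁵)² / 7.64×10⁻¹² = 8.63×10² Ω = 863 Ω

863 Ω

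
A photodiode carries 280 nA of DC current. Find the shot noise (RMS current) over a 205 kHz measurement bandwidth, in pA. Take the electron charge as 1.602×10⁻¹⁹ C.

I_n = √(2qI·B)
2qI·B = 2 × 1.602×10⁻¹⁹ × 2.80×10⁻⁷ × 2.05×10⁵ = 1.84×10⁻²⁰ A²
I_n = √(1.84×10⁻²⁰) = 1.36×10⁻¹⁰ A = 136 pA

136 pA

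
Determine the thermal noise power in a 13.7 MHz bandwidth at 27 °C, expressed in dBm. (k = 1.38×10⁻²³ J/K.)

T = 27 °C + 273.15 = 300.15 K
P_n = kTB = 1.38×10⁻²³ × 300.15 × 1.37×10⁷ = 5.67×10⁻¹⁴ W
In dBm: 10 log₁₀(5.67×10⁻¹⁴ / 10⁻³) = −102.5 dBm

−102.5 dBm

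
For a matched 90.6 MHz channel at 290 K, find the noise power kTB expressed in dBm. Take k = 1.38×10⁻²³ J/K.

P_n = kTB = 1.38×10⁻²³ × 290 × 9.06×10⁷ = 3.63×10⁻¹³ W
In dBm: 10 log₁₀(3.63×10⁻¹³ / 10⁻³) = −94.4 dBm

−94.4 dBm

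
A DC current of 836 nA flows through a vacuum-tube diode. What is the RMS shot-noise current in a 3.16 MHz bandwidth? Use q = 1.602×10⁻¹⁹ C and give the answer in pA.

I_n = √(2qI·B)
2qI·B = 2 × 1.602×10⁻¹⁹ × 8.36×10⁻⁷ × 3.16×10⁶ = 8.46×10⁻¹⁹ A²
I_n = √(8.46×10⁻¹⁹) = 9.20×10⁻¹⁰ A = 920 pA

920 pA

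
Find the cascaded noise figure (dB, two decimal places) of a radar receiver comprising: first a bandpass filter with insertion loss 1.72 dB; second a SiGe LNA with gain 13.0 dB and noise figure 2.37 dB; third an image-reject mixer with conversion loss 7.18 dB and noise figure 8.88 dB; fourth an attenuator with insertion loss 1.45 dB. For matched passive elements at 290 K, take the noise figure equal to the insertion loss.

5.08 dB

Convert to linear (a loss of L dB is a gain of −L dB): F_i = 10^(NF_i/10), G_i = 10^(G_i,dB/10)
  Stage 1: F_1 = 10^(1.72/10) = 1.486, G_1 = 10^(−1.72/10) = 0.6730
  Stage 2: F_2 = 10^(2.37/10) = 1.726, G_2 = 10^(13.0/10) = 19.95
  Stage 3: F_3 = 10^(8.88/10) = 7.727, G_3 = 10^(−7.18/10) = 0.1914
  Stage 4: F_4 = 10^(1.45/10) = 1.396, G_4 = 10^(−1.45/10) = 0.7161
Friis cascade:
  F = 1.486 + (1.726 − 1)/0.6730 + (7.727 − 1)/13.43 + (1.396 − 1)/2.570 = 3.220
NF = 10 log₁₀(3.220) = 5.08 dB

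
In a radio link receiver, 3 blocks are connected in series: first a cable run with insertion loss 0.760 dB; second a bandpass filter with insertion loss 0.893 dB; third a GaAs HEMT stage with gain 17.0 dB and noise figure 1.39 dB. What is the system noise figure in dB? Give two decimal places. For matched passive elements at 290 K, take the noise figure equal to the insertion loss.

3.04 dB

Convert to linear (a loss of L dB is a gain of −L dB): F_i = 10^(NF_i/10), G_i = 10^(G_i,dB/10)
  Stage 1: F_1 = 10^(0.760/10) = 1.191, G_1 = 10^(−0.760/10) = 0.8395
  Stage 2: F_2 = 10^(0.893/10) = 1.228, G_2 = 10^(−0.893/10) = 0.8141
  Stage 3: F_3 = 10^(1.39/10) = 1.377, G_3 = 10^(17.0/10) = 50.12
Friis cascade:
  F = 1.191 + (1.228 − 1)/0.8395 + (1.377 − 1)/0.6834 = 2.015
NF = 10 log₁₀(2.015) = 3.04 dB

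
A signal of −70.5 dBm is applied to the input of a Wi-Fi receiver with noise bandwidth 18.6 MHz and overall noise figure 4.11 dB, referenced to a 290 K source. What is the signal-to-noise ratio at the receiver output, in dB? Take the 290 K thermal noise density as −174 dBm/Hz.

26.7 dB

Noise floor: N = −174 + 10 log₁₀(B) + NF
10 log₁₀(1.86×10⁷) = 72.7 dB
N = −174 + 72.7 + 4.11 = −97.19 dBm
SNR = P_sig − N = −70.5 − (−97.19) = 26.69 dB → 26.7 dB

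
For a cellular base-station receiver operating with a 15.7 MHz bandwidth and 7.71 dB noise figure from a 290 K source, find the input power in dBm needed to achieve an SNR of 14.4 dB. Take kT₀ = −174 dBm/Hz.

Sensitivity = −174 + 10 log₁₀(B) + NF + SNR_min
= −174 + 71.96 + 7.71 + 14.4
= −79.93 dBm → −79.9 dBm

−79.9 dBm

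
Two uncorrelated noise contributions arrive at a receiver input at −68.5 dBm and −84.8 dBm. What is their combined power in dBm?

Convert to linear, add, convert back:
P₁ = 1.41×10⁻¹⁰ W, P₂ = 3.31×10⁻¹² W
P_tot = 1.45×10⁻¹⁰ W → 10 log₁₀(P_tot / 10⁻³) = −68.4 dBm

−68.4 dBm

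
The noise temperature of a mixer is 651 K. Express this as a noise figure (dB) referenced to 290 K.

5.11 dB

F = 1 + T_e/T₀ = 1 + 651/290 = 3.24483
NF = 10 log₁₀(3.24483) = 5.11 dB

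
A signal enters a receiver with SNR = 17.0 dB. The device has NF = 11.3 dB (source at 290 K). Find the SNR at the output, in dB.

5.7 dB

By definition F = SNR_in/SNR_out, so in dB: SNR_out = SNR_in − NF
SNR_out = 17.0 − 11.3 = 5.7 dB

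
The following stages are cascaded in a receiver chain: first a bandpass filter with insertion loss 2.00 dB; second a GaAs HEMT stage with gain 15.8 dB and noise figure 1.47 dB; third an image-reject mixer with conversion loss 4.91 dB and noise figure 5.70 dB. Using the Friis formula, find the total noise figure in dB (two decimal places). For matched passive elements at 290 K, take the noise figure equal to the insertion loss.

3.69 dB

Convert to linear (a loss of L dB is a gain of −L dB): F_i = 10^(NF_i/10), G_i = 10^(G_i,dB/10)
  Stage 1: F_1 = 10^(2.00/10) = 1.585, G_1 = 10^(−2.00/10) = 0.6310
  Stage 2: F_2 = 10^(1.47/10) = 1.403, G_2 = 10^(15.8/10) = 38.02
  Stage 3: F_3 = 10^(5.70/10) = 3.715, G_3 = 10^(−4.91/10) = 0.3228
Friis cascade:
  F = 1.585 + (1.403 − 1)/0.6310 + (3.715 − 1)/23.99 = 2.337
NF = 10 log₁₀(2.337) = 3.69 dB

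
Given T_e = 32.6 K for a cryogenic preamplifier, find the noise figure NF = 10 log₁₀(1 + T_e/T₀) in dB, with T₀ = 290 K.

F = 1 + T_e/T₀ = 1 + 32.6/290 = 1.11241
NF = 10 log₁₀(1.11241) = 0.463 dB

0.463 dB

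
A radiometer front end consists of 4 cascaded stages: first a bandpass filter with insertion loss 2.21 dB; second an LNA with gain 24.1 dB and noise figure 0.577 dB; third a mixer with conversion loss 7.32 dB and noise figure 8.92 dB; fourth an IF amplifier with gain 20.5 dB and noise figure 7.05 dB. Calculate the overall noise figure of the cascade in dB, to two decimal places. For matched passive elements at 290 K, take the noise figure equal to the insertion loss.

Convert to linear (a loss of L dB is a gain of −L dB): F_i = 10^(NF_i/10), G_i = 10^(G_i,dB/10)
  Stage 1: F_1 = 10^(2.21/10) = 1.663, G_1 = 10^(−2.21/10) = 0.6012
  Stage 2: F_2 = 10^(0.577/10) = 1.142, G_2 = 10^(24.1/10) = 257.0
  Stage 3: F_3 = 10^(8.92/10) = 7.798, G_3 = 10^(−7.32/10) = 0.1854
  Stage 4: F_4 = 10^(7.05/10) = 5.070, G_4 = 10^(20.5/10) = 112.2
Friis cascade:
  F = 1.663 + (1.142 − 1)/0.6012 + (7.798 − 1)/154.5 + (5.070 − 1)/28.64 = 2.086
NF = 10 log₁₀(2.086) = 3.19 dB

3.19 dB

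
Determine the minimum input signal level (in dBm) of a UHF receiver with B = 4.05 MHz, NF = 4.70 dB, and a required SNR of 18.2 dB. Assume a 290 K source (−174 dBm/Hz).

−85.0 dBm

Sensitivity = −174 + 10 log₁₀(B) + NF + SNR_min
= −174 + 66.07 + 4.70 + 18.2
= −85.03 dBm → −85.0 dBm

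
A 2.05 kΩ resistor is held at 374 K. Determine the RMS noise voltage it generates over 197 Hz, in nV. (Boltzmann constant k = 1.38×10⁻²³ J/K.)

V_n = √(4kTRB)
4kTRB = 4 × 1.38×10⁻²³ × 374 × 2.05×10³ × 1.97×10² = 8.34×10⁻¹⁵ V²
V_n = √(8.34×10⁻¹⁵) = 9.13×10⁻⁸ V = 91.3 nV

91.3 nV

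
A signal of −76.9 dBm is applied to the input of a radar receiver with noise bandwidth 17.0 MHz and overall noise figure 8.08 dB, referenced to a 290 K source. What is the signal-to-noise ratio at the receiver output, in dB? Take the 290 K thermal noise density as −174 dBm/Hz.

Noise floor: N = −174 + 10 log₁₀(B) + NF
10 log₁₀(1.70×10⁷) = 72.3 dB
N = −174 + 72.3 + 8.08 = −93.62 dBm
SNR = P_sig − N = −76.9 − (−93.62) = 16.72 dB → 16.7 dB

16.7 dB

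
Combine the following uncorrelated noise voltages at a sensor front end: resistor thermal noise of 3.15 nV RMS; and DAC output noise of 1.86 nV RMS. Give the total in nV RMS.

Uncorrelated sources add in power (mean-square): V_tot = √(ΣV_i²)
V_tot = √[(3.15×10⁻⁹)² + (1.86×10⁻⁹)²] = 3.66×10⁻⁹ V = 3.66 nV

3.66 nV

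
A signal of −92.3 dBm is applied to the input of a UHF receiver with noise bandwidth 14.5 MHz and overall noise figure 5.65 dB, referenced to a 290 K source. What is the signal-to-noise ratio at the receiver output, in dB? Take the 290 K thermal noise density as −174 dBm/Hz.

Noise floor: N = −174 + 10 log₁₀(B) + NF
10 log₁₀(1.45×10⁷) = 71.61 dB
N = −174 + 71.61 + 5.65 = −96.74 dBm
SNR = P_sig − N = −92.3 − (−96.74) = 4.44 dB → 4.4 dB

4.4 dB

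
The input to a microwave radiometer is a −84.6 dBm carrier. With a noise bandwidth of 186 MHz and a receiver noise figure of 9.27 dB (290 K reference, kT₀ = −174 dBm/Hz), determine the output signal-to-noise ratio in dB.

Noise floor: N = −174 + 10 log₁₀(B) + NF
10 log₁₀(1.86×10⁸) = 82.7 dB
N = −174 + 82.7 + 9.27 = −82.03 dBm
SNR = P_sig − N = −84.6 − (−82.03) = −2.57 dB → −2.6 dB

−2.6 dB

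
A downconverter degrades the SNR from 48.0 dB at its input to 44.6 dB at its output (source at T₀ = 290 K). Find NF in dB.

3.4 dB

NF (dB) = SNR_in(dB) − SNR_out(dB) when the source is at T₀
NF = 48.0 − 44.6 = 3.4 dB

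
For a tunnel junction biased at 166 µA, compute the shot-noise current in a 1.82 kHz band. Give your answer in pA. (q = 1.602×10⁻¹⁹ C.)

311 pA

I_n = √(2qI·B)
2qI·B = 2 × 1.602×10⁻¹⁹ × 1.66×10⁻⁴ × 1.82×10³ = 9.68×10⁻²⁰ A²
I_n = √(9.68×10⁻²⁰) = 3.11×10⁻¹⁰ A = 311 pA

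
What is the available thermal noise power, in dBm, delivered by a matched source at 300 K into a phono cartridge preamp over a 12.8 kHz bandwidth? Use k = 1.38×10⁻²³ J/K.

−132.8 dBm

P_n = kTB = 1.38×10⁻²³ × 300 × 1.28×10⁴ = 5.30×10⁻¹⁷ W
In dBm: 10 log₁₀(5.30×10⁻¹⁷ / 10⁻³) = −132.8 dBm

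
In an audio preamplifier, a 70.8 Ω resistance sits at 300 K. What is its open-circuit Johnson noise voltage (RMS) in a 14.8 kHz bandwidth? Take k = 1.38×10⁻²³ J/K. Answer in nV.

V_n = √(4kTRB)
4kTRB = 4 × 1.38×10⁻²³ × 300 × 7.08×10¹ × 1.48×10⁴ = 1.74×10⁻¹⁴ V²
V_n = √(1.74×10⁻¹⁴) = 1.32×10⁻⁷ V = 132 nV

132 nV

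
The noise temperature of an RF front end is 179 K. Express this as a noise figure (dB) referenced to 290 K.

2.09 dB

F = 1 + T_e/T₀ = 1 + 179/290 = 1.61724
NF = 10 log₁₀(1.61724) = 2.09 dB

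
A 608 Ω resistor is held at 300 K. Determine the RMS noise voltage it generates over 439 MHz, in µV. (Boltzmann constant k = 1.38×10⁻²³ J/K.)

V_n = √(4kTRB)
4kTRB = 4 × 1.38×10⁻²³ × 300 × 6.08×10² × 4.39×10⁸ = 4.42×10⁻⁹ V²
V_n = √(4.42×10⁻⁹) = 6.65×10⁻⁵ V = 66.5 µV

66.5 µV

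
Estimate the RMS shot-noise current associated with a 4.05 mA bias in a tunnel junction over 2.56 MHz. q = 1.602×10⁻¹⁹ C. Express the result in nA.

I_n = √(2qI·B)
2qI·B = 2 × 1.602×10⁻¹⁹ × 4.05×10⁻³ × 2.56×10⁶ = 3.32×10⁻¹⁵ A²
I_n = √(3.32×10⁻¹⁵) = 5.76×10⁻⁸ A = 57.6 nA

57.6 nA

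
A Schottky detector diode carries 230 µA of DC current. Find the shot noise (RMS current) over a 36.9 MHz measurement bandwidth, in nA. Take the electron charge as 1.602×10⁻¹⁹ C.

52.1 nA

I_n = √(2qI·B)
2qI·B = 2 × 1.602×10⁻¹⁹ × 2.30×10⁻⁴ × 3.69×10⁷ = 2.72×10⁻¹⁵ A²
I_n = √(2.72×10⁻¹⁵) = 5.21×10⁻⁸ A = 52.1 nA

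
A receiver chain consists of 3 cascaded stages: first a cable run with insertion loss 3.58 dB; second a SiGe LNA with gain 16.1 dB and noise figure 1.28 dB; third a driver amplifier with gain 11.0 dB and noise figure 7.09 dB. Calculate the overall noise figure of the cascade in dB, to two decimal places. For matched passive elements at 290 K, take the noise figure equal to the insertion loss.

Convert to linear (a loss of L dB is a gain of −L dB): F_i = 10^(NF_i/10), G_i = 10^(G_i,dB/10)
  Stage 1: F_1 = 10^(3.58/10) = 2.280, G_1 = 10^(−3.58/10) = 0.4385
  Stage 2: F_2 = 10^(1.28/10) = 1.343, G_2 = 10^(16.1/10) = 40.74
  Stage 3: F_3 = 10^(7.09/10) = 5.117, G_3 = 10^(11.0/10) = 12.59
Friis cascade:
  F = 2.280 + (1.343 − 1)/0.4385 + (5.117 − 1)/17.86 = 3.292
NF = 10 log₁₀(3.292) = 5.18 dB

5.18 dB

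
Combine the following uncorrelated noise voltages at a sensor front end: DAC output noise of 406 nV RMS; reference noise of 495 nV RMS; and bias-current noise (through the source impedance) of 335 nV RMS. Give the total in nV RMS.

Uncorrelated sources add in power (mean-square): V_tot = √(ΣV_i²)
V_tot = √[(4.06×10⁻⁷)² + (4.95×10⁻⁷)² + (3.35×10⁻⁷)²] = 7.23×10⁻⁷ V = 723 nV

723 nV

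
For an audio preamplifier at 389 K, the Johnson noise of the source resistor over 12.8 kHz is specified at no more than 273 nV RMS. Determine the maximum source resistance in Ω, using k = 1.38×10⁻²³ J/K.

Johnson–Nyquist: V_n = √(4kTRB) ⇒ R = V_n² / (4kTB)
4kTB = 4 × 1.38×10⁻²³ × 389 × 1.28×10⁴ = 2.75×10⁻¹⁶
R = (2.73×10⁻⁷)² / 2.75×10⁻¹⁶ = 2.71×10² Ω = 271 Ω

271 Ω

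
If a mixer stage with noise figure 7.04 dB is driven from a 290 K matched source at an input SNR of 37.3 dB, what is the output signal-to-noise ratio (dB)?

By definition F = SNR_in/SNR_out, so in dB: SNR_out = SNR_in − NF
SNR_out = 37.3 − 7.04 = 30.26 dB

30.26 dB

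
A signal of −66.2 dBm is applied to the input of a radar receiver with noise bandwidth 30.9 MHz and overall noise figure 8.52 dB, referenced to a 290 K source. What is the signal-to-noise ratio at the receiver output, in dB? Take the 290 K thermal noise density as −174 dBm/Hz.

Noise floor: N = −174 + 10 log₁₀(B) + NF
10 log₁₀(3.09×10⁷) = 74.9 dB
N = −174 + 74.9 + 8.52 = −90.58 dBm
SNR = P_sig − N = −66.2 − (−90.58) = 24.38 dB → 24.4 dB

24.4 dB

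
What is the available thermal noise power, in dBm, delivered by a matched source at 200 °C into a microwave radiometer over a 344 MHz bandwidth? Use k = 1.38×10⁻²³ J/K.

−86.5 dBm

T = 200 °C + 273.15 = 473.15 K
P_n = kTB = 1.38×10⁻²³ × 473.15 × 3.44×10⁸ = 2.25×10⁻¹² W
In dBm: 10 log₁₀(2.25×10⁻¹² / 10⁻³) = −86.5 dBm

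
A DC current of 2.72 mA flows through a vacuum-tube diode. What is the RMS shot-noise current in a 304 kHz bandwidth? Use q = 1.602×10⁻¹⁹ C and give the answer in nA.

I_n = √(2qI·B)
2qI·B = 2 × 1.602×10⁻¹⁹ × 2.72×10⁻³ × 3.04×10⁵ = 2.65×10⁻¹⁶ A²
I_n = √(2.65×10⁻¹⁶) = 1.63×10⁻⁸ A = 16.3 nA

16.3 nA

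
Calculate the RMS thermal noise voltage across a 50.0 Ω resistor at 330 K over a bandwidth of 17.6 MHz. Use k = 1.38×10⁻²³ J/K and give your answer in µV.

V_n = √(4kTRB)
4kTRB = 4 × 1.38×10⁻²³ × 330 × 5.00×10¹ × 1.76×10⁷ = 1.60×10⁻¹¹ V²
V_n = √(1.60×10⁻¹¹) = 4.00×10⁻⁶ V = 4.00 µV

4.00 µV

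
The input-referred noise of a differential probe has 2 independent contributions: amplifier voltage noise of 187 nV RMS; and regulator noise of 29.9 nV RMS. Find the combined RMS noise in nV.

189 nV

Uncorrelated sources add in power (mean-square): V_tot = √(ΣV_i²)
V_tot = √[(1.87×10⁻⁷)² + (2.99×10⁻⁸)²] = 1.89×10⁻⁷ V = 189 nV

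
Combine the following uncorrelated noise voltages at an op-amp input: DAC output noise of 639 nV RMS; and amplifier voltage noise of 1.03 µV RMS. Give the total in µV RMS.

1.21 µV

Uncorrelated sources add in power (mean-square): V_tot = √(ΣV_i²)
V_tot = √[(6.39×10⁻⁷)² + (1.03×10⁻⁶)²] = 1.21×10⁻⁶ V = 1.21 µV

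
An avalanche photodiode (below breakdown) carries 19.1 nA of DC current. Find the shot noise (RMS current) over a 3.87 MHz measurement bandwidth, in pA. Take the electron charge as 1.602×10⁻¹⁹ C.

154 pA

I_n = √(2qI·B)
2qI·B = 2 × 1.602×10⁻¹⁹ × 1.91×10⁻⁸ × 3.87×10⁶ = 2.37×10⁻²⁰ A²
I_n = √(2.37×10⁻²⁰) = 1.54×10⁻¹⁰ A = 154 pA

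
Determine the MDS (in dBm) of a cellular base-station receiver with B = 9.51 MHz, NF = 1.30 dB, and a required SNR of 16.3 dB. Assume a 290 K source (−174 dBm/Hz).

Sensitivity = −174 + 10 log₁₀(B) + NF + SNR_min
= −174 + 69.78 + 1.30 + 16.3
= −86.62 dBm → −86.6 dBm

−86.6 dBm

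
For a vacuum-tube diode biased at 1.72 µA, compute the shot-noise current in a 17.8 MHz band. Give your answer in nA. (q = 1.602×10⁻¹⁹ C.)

I_n = √(2qI·B)
2qI·B = 2 × 1.602×10⁻¹⁹ × 1.72×10⁻⁶ × 1.78×10⁷ = 9.81×10⁻¹⁸ A²
I_n = √(9.81×10⁻¹⁸) = 3.13×10⁻⁹ A = 3.13 nA

3.13 nA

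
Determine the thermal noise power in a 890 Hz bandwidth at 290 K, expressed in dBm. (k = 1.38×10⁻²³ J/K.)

P_n = kTB = 1.38×10⁻²³ × 290 × 8.90×10² = 3.56×10⁻¹⁸ W
In dBm: 10 log₁₀(3.56×10⁻¹⁸ / 10⁻³) = −144.5 dBm

−144.5 dBm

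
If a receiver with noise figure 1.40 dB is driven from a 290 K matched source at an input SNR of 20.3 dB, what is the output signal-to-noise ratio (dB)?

18.90 dB

By definition F = SNR_in/SNR_out, so in dB: SNR_out = SNR_in − NF
SNR_out = 20.3 − 1.40 = 18.90 dB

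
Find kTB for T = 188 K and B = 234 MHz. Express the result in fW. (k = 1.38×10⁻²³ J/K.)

P_n = kTB = 1.38×10⁻²³ × 188 × 2.34×10⁸ = 6.07×10⁻¹³ W = 607 fW

607 fW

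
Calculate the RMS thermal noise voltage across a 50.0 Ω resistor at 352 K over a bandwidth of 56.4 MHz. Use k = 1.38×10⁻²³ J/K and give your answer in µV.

7.40 µV

V_n = √(4kTRB)
4kTRB = 4 × 1.38×10⁻²³ × 352 × 5.00×10¹ × 5.64×10⁷ = 5.48×10⁻¹¹ V²
V_n = √(5.48×10⁻¹¹) = 7.40×10⁻⁶ V = 7.40 µV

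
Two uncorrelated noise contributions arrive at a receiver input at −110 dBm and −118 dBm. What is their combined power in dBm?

Convert to linear, add, convert back:
P₁ = 1.00×10⁻¹⁴ W, P₂ = 1.58×10⁻¹⁵ W
P_tot = 1.16×10⁻¹⁴ W → 10 log₁₀(P_tot / 10⁻³) = −109.4 dBm

−109.4 dBm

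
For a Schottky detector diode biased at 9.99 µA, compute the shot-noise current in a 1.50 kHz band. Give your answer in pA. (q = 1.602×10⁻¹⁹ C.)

I_n = √(2qI·B)
2qI·B = 2 × 1.602×10⁻¹⁹ × 9.99×10⁻⁶ × 1.50×10³ = 4.80×10⁻²¹ A²
I_n = √(4.80×10⁻²¹) = 6.93×10⁻¹¹ A = 69.3 pA

69.3 pA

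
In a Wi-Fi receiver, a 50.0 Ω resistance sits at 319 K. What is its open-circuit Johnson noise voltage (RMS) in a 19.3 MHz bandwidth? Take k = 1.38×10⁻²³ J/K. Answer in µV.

4.12 µV

V_n = √(4kTRB)
4kTRB = 4 × 1.38×10⁻²³ × 319 × 5.00×10¹ × 1.93×10⁷ = 1.70×10⁻¹¹ V²
V_n = √(1.70×10⁻¹¹) = 4.12×10⁻⁶ V = 4.12 µV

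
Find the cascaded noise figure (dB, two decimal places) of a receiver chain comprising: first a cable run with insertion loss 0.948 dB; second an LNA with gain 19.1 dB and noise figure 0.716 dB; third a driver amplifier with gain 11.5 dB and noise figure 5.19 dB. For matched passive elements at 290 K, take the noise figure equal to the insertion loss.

Convert to linear (a loss of L dB is a gain of −L dB): F_i = 10^(NF_i/10), G_i = 10^(G_i,dB/10)
  Stage 1: F_1 = 10^(0.948/10) = 1.244, G_1 = 10^(−0.948/10) = 0.8039
  Stage 2: F_2 = 10^(0.716/10) = 1.179, G_2 = 10^(19.1/10) = 81.28
  Stage 3: F_3 = 10^(5.19/10) = 3.304, G_3 = 10^(11.5/10) = 14.13
Friis cascade:
  F = 1.244 + (1.179 − 1)/0.8039 + (3.304 − 1)/65.34 = 1.502
NF = 10 log₁₀(1.502) = 1.77 dB

1.77 dB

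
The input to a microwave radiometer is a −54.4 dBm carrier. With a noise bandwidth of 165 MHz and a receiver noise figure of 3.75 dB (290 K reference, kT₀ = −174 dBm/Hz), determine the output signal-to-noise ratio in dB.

33.7 dB

Noise floor: N = −174 + 10 log₁₀(B) + NF
10 log₁₀(1.65×10⁸) = 82.17 dB
N = −174 + 82.17 + 3.75 = −88.08 dBm
SNR = P_sig − N = −54.4 − (−88.08) = 33.68 dB → 33.7 dB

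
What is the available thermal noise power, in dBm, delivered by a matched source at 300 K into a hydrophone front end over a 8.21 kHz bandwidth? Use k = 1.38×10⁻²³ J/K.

−134.7 dBm

P_n = kTB = 1.38×10⁻²³ × 300 × 8.21×10³ = 3.40×10⁻¹⁷ W
In dBm: 10 log₁₀(3.40×10⁻¹⁷ / 10⁻³) = −134.7 dBm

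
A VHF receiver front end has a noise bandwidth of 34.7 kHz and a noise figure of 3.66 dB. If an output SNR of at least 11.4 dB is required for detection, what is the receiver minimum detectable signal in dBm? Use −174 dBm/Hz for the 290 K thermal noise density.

−113.5 dBm

Sensitivity = −174 + 10 log₁₀(B) + NF + SNR_min
= −174 + 45.4 + 3.66 + 11.4
= −113.54 dBm → −113.5 dBm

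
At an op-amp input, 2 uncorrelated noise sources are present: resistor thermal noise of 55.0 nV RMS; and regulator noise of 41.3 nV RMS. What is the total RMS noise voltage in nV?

Uncorrelated sources add in power (mean-square): V_tot = √(ΣV_i²)
V_tot = √[(5.50×10⁻⁸)² + (4.13×10⁻⁸)²] = 6.88×10⁻⁸ V = 68.8 nV

68.8 nV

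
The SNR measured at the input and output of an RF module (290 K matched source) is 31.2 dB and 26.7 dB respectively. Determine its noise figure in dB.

4.5 dB

NF (dB) = SNR_in(dB) − SNR_out(dB) when the source is at T₀
NF = 31.2 − 26.7 = 4.5 dB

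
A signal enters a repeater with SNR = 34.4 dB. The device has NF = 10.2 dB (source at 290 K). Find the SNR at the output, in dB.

24.2 dB

By definition F = SNR_in/SNR_out, so in dB: SNR_out = SNR_in − NF
SNR_out = 34.4 − 10.2 = 24.2 dB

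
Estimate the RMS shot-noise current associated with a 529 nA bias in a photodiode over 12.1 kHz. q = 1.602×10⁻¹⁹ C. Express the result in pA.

I_n = √(2qI·B)
2qI·B = 2 × 1.602×10⁻¹⁹ × 5.29×10⁻⁷ × 1.21×10⁴ = 2.05×10⁻²¹ A²
I_n = √(2.05×10⁻²¹) = 4.53×10⁻¹¹ A = 45.3 pA

45.3 pA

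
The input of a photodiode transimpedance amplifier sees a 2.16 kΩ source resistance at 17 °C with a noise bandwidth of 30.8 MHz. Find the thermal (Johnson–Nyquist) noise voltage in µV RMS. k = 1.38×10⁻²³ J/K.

32.6 µV

T = 17 °C + 273.15 = 290.15 K
V_n = √(4kTRB)
4kTRB = 4 × 1.38×10⁻²³ × 290.15 × 2.16×10³ × 3.08×10⁷ = 1.07×10⁻⁹ V²
V_n = √(1.07×10⁻⁹) = 3.26×10⁻⁵ V = 32.6 µV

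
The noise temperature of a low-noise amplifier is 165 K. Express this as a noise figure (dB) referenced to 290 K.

1.96 dB

F = 1 + T_e/T₀ = 1 + 165/290 = 1.56897
NF = 10 log₁₀(1.56897) = 1.96 dB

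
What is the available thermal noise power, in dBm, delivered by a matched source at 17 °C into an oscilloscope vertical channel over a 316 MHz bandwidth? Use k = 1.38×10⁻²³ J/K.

−89.0 dBm

T = 17 °C + 273.15 = 290.15 K
P_n = kTB = 1.38×10⁻²³ × 290.15 × 3.16×10⁸ = 1.27×10⁻¹² W
In dBm: 10 log₁₀(1.27×10⁻¹² / 10⁻³) = −89.0 dBm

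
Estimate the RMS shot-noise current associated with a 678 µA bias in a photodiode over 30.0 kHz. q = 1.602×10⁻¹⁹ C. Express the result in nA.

2.55 nA

I_n = √(2qI·B)
2qI·B = 2 × 1.602×10⁻¹⁹ × 6.78×10⁻⁴ × 3.00×10⁴ = 6.52×10⁻¹⁸ A²
I_n = √(6.52×10⁻¹⁸) = 2.55×10⁻⁹ A = 2.55 nA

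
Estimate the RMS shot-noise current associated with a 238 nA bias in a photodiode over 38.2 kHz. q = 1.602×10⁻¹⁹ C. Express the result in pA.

I_n = √(2qI·B)
2qI·B = 2 × 1.602×10⁻¹⁹ × 2.38×10⁻⁷ × 3.82×10⁴ = 2.91×10⁻²¹ A²
I_n = √(2.91×10⁻²¹) = 5.40×10⁻¹¹ A = 54.0 pA

54.0 pA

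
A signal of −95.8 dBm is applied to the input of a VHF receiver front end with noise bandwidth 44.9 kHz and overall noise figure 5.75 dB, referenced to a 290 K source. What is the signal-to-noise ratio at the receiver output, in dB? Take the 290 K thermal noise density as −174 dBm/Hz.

25.9 dB

Noise floor: N = −174 + 10 log₁₀(B) + NF
10 log₁₀(4.49×10⁴) = 46.52 dB
N = −174 + 46.52 + 5.75 = −121.73 dBm
SNR = P_sig − N = −95.8 − (−121.73) = 25.93 dB → 25.9 dB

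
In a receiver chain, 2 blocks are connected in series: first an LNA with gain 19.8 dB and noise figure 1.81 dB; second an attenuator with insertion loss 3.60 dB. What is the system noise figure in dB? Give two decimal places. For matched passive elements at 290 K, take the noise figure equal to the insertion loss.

Convert to linear (a loss of L dB is a gain of −L dB): F_i = 10^(NF_i/10), G_i = 10^(G_i,dB/10)
  Stage 1: F_1 = 10^(1.81/10) = 1.517, G_1 = 10^(19.8/10) = 95.50
  Stage 2: F_2 = 10^(3.60/10) = 2.291, G_2 = 10^(−3.60/10) = 0.4365
Friis cascade:
  F = 1.517 + (2.291 − 1)/95.50 = 1.531
NF = 10 log₁₀(1.531) = 1.85 dB

1.85 dB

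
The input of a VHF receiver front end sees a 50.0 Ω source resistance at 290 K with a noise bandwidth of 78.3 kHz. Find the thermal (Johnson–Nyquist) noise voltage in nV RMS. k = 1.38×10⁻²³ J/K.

250 nV

V_n = √(4kTRB)
4kTRB = 4 × 1.38×10⁻²³ × 290 × 5.00×10¹ × 7.83×10⁴ = 6.27×10⁻¹⁴ V²
V_n = √(6.27×10⁻¹⁴) = 2.50×10⁻⁷ V = 250 nV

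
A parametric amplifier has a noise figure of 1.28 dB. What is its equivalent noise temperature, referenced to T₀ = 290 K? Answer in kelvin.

F = 10^(1.28/10) = 1.34276
T_e = (F − 1)·T₀ = (1.34276 − 1) × 290 = 99.4 K

99.4 K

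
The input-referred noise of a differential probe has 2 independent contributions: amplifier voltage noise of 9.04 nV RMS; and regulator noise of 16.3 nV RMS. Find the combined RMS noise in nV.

18.6 nV

Uncorrelated sources add in power (mean-square): V_tot = √(ΣV_i²)
V_tot = √[(9.04×10⁻⁹)² + (1.63×10⁻⁸)²] = 1.86×10⁻⁸ V = 18.6 nV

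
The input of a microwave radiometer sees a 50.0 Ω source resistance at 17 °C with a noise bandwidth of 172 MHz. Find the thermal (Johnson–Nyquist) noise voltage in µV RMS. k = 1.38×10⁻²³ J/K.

11.7 µV

T = 17 °C + 273.15 = 290.15 K
V_n = √(4kTRB)
4kTRB = 4 × 1.38×10⁻²³ × 290.15 × 5.00×10¹ × 1.72×10⁸ = 1.38×10⁻¹⁰ V²
V_n = √(1.38×10⁻¹⁰) = 1.17×10⁻⁵ V = 11.7 µV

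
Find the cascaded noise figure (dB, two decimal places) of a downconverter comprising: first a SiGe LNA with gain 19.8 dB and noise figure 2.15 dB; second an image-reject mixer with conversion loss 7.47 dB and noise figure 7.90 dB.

Convert to linear (a loss of L dB is a gain of −L dB): F_i = 10^(NF_i/10), G_i = 10^(G_i,dB/10)
  Stage 1: F_1 = 10^(2.15/10) = 1.641, G_1 = 10^(19.8/10) = 95.50
  Stage 2: F_2 = 10^(7.90/10) = 6.166, G_2 = 10^(−7.47/10) = 0.1791
Friis cascade:
  F = 1.641 + (6.166 − 1)/95.50 = 1.695
NF = 10 log₁₀(1.695) = 2.29 dB

2.29 dB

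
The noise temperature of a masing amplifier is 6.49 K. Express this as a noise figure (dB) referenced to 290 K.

F = 1 + T_e/T₀ = 1 + 6.49/290 = 1.02238
NF = 10 log₁₀(1.02238) = 0.096 dB

0.096 dB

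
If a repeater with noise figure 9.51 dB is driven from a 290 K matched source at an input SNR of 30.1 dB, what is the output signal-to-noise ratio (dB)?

20.59 dB

By definition F = SNR_in/SNR_out, so in dB: SNR_out = SNR_in − NF
SNR_out = 30.1 − 9.51 = 20.59 dB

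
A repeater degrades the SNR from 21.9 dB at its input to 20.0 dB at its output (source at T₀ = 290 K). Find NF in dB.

NF (dB) = SNR_in(dB) − SNR_out(dB) when the source is at T₀
NF = 21.9 − 20.0 = 1.9 dB

1.9 dB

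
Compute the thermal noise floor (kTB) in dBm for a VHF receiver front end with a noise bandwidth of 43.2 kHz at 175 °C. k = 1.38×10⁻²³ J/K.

−125.7 dBm

T = 175 °C + 273.15 = 448.15 K
P_n = kTB = 1.38×10⁻²³ × 448.15 × 4.32×10⁴ = 2.67×10⁻¹⁶ W
In dBm: 10 log₁₀(2.67×10⁻¹⁶ / 10⁻³) = −125.7 dBm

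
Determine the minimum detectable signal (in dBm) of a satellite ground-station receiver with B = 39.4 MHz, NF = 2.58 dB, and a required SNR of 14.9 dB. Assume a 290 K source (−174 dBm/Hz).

−80.6 dBm

Sensitivity = −174 + 10 log₁₀(B) + NF + SNR_min
= −174 + 75.95 + 2.58 + 14.9
= −80.57 dBm → −80.6 dBm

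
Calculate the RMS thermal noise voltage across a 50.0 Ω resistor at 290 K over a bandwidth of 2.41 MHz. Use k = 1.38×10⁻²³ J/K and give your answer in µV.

V_n = √(4kTRB)
4kTRB = 4 × 1.38×10⁻²³ × 290 × 5.00×10¹ × 2.41×10⁶ = 1.93×10⁻¹² V²
V_n = √(1.93×10⁻¹²) = 1.39×10⁻⁶ V = 1.39 µV

1.39 µV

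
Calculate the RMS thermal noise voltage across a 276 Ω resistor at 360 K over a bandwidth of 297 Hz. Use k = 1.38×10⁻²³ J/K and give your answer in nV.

40.4 nV

V_n = √(4kTRB)
4kTRB = 4 × 1.38×10⁻²³ × 360 × 2.76×10² × 2.97×10² = 1.63×10⁻¹⁵ V²
V_n = √(1.63×10⁻¹⁵) = 4.04×10⁻⁸ V = 40.4 nV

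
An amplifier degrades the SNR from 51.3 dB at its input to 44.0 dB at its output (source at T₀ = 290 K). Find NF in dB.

NF (dB) = SNR_in(dB) − SNR_out(dB) when the source is at T₀
NF = 51.3 − 44.0 = 7.3 dB

7.3 dB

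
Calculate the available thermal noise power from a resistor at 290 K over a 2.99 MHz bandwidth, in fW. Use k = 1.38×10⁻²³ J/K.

P_n = kTB = 1.38×10⁻²³ × 290 × 2.99×10⁶ = 1.20×10⁻¹⁴ W = 12.0 fW

12.0 fW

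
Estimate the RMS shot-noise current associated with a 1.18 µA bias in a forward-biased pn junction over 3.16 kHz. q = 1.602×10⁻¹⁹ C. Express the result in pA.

I_n = √(2qI·B)
2qI·B = 2 × 1.602×10⁻¹⁹ × 1.18×10⁻⁶ × 3.16×10³ = 1.19×10⁻²¹ A²
I_n = √(1.19×10⁻²¹) = 3.46×10⁻¹¹ A = 34.6 pA

34.6 pA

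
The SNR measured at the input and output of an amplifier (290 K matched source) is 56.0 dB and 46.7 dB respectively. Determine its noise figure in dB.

9.3 dB

NF (dB) = SNR_in(dB) − SNR_out(dB) when the source is at T₀
NF = 56.0 − 46.7 = 9.3 dB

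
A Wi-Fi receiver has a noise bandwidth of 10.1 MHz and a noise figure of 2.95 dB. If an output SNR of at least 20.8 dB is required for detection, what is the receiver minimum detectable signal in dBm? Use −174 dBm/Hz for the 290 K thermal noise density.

Sensitivity = −174 + 10 log₁₀(B) + NF + SNR_min
= −174 + 70.04 + 2.95 + 20.8
= −80.21 dBm → −80.2 dBm

−80.2 dBm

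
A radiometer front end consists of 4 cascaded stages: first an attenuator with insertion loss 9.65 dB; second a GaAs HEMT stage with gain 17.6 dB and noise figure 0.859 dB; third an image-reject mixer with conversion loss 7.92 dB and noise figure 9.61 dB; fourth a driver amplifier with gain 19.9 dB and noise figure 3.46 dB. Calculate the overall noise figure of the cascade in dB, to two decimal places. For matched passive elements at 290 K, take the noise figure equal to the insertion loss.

11.39 dB

Convert to linear (a loss of L dB is a gain of −L dB): F_i = 10^(NF_i/10), G_i = 10^(G_i,dB/10)
  Stage 1: F_1 = 10^(9.65/10) = 9.226, G_1 = 10^(−9.65/10) = 0.1084
  Stage 2: F_2 = 10^(0.859/10) = 1.219, G_2 = 10^(17.6/10) = 57.54
  Stage 3: F_3 = 10^(9.61/10) = 9.141, G_3 = 10^(−7.92/10) = 0.1614
  Stage 4: F_4 = 10^(3.46/10) = 2.218, G_4 = 10^(19.9/10) = 97.72
Friis cascade:
  F = 9.226 + (1.219 − 1)/0.1084 + (9.141 − 1)/6.237 + (2.218 − 1)/1.007 = 13.76
NF = 10 log₁₀(13.76) = 11.39 dB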